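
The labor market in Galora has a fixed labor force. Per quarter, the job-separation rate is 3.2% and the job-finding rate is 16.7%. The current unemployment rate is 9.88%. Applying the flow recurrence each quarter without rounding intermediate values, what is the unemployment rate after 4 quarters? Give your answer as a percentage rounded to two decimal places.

With a fixed labor force, u_{t+1} = u_t + s·(1−u_t) − f·u_t = u_t·(1−s−f) + s.
Here 1−s−f = 0.801 and s = 0.032.
u_1 = 0.098800 × 0.801 + 0.032 = 0.111139.
u_2 = 0.111139 × 0.801 + 0.032 = 0.121022.
u_3 = 0.121022 × 0.801 + 0.032 = 0.128939.
u_4 = 0.128939 × 0.801 + 0.032 = 0.135280.

Unemployment rate after four quarters ≈ 13.53%.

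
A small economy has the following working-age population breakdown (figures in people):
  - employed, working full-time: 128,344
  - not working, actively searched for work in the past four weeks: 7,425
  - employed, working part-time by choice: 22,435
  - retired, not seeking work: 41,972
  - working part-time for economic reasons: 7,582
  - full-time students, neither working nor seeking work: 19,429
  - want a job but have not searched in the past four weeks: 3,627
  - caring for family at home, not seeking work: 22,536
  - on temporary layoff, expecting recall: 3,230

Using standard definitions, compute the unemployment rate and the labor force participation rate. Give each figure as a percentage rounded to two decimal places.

Unemployment rate ≈ 6.30%; labor force participation rate ≈ 65.87%.

Employed = 128,344 + 22,435 + 7,582 = 158,361 (anyone who worked, including part-time for economic reasons, counts as employed).
Unemployed = 7,425 + 3,230 = 10,655 (jobless and actively searching, or on temporary layoff).
Labor force = 158,361 + 10,655 = 169,016.
Not in labor force = 41,972 + 19,429 + 3,627 + 22,536 = 87,564 (those not working and not actively searching are outside the labor force — including those who want a job but have given up searching).
Civilian working-age population = 169,016 + 87,564 = 256,580.
Unemployment rate = 10,655 / 169,016 = 6.30%.
Labor force participation rate = 169,016 / 256,580 = 65.87%.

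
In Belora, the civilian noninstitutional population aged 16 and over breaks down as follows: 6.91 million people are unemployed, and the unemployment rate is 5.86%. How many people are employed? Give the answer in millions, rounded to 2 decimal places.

Labor force = U / u = 6.91 / 0.0586 ≈ 117.92 million.
Employed = labor force − unemployed = 117.92 − 6.91 = 111.01 million.

About 111.01 million are employed.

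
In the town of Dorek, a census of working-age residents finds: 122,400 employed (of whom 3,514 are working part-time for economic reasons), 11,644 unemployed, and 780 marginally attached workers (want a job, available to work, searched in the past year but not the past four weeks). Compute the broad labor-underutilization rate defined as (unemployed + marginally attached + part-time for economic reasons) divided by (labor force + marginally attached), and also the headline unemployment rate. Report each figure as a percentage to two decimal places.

Broad underutilization rate ≈ 11.82%; headline unemployment rate ≈ 8.69%.

Labor force = 122,400 + 11,644 = 134,044.
Numerator = 11,644 + 780 + 3,514 = 15,938.
Denominator = 134,044 + 780 = 134,824.
Broad rate = 15,938 / 134,824 = 11.82%.
Headline unemployment rate = 11,644 / 134,044 = 8.69%.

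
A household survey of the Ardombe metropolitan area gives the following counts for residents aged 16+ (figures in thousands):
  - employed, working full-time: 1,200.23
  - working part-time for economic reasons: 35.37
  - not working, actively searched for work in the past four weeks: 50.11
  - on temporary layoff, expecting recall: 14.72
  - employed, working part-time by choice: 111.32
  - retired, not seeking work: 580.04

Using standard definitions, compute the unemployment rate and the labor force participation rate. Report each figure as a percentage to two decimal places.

Unemployment rate ≈ 4.59%; labor force participation rate ≈ 70.88%.

Employed = 1,200.23 + 35.37 + 111.32 = 1,346.92 thousand (anyone who worked, including part-time for economic reasons, counts as employed).
Unemployed = 50.11 + 14.72 = 64.83 thousand (jobless and actively searching, or on temporary layoff).
Labor force = 1,346.92 + 64.83 = 1,411.75 thousand.
Not in labor force = 580.04 thousand (those not working and not actively searching are outside the labor force).
Civilian working-age population = 1,411.75 + 580.04 = 1,991.79 thousand.
Unemployment rate = 64.83 / 1,411.75 = 4.59%.
Labor force participation rate = 1,411.75 / 1,991.79 = 70.88%.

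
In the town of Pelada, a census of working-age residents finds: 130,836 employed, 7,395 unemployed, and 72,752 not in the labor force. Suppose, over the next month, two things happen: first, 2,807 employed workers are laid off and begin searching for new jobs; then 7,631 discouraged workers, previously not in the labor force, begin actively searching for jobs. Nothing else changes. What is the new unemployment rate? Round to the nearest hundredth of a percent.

New unemployment rate ≈ 12.23%.

Initially, labor force = 130,836 + 7,395 = 138,231, so u = 7,395/138,231 = 5.35%.
After the first change, employed falls and unemployed rises by 2,807; labor force unchanged → E = 128,029, U = 10,202, labor force = 138,231.
After the second change, unemployed and labor force both rise by 7,631 → E = 128,029, U = 17,833, labor force = 145,862.
New unemployment rate = 17,833 / 145,862 = 12.23%.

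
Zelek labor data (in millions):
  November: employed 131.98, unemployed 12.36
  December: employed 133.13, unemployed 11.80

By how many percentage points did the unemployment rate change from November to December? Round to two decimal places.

The unemployment rate changed by −0.42 percentage points.

November: labor force = 131.98 + 12.36 = 144.34; u = 12.36/144.34 = 8.56%.
December: labor force = 133.13 + 11.80 = 144.93; u = 11.80/144.93 = 8.14%.
Change = 8.14% − 8.56% = −0.42 pp.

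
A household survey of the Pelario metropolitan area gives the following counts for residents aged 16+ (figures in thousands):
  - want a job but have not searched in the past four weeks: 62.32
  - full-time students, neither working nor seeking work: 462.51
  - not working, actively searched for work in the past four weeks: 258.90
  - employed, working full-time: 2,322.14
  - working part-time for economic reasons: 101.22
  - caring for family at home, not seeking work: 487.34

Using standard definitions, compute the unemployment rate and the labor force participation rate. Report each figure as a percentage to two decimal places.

Employed = 2,322.14 + 101.22 = 2,423.36 thousand (anyone who worked, including part-time for economic reasons, counts as employed).
Unemployed = 258.90 thousand.
Labor force = 2,423.36 + 258.90 = 2,682.26 thousand.
Not in labor force = 62.32 + 462.51 + 487.34 = 1,012.17 thousand (those not working and not actively searching are outside the labor force — including those who want a job but have given up searching).
Civilian working-age population = 2,682.26 + 1,012.17 = 3,694.43 thousand.
Unemployment rate = 258.90 / 2,682.26 = 9.65%.
Labor force participation rate = 2,682.26 / 3,694.43 = 72.60%.

Unemployment rate ≈ 9.65%; labor force participation rate ≈ 72.60%.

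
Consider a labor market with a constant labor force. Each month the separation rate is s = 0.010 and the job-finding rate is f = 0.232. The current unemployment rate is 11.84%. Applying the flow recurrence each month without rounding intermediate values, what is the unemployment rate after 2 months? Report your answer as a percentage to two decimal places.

With a fixed labor force, u_{t+1} = u_t + s·(1−u_t) − f·u_t = u_t·(1−s−f) + s.
Here 1−s−f = 0.758 and s = 0.010.
u_1 = 0.118400 × 0.758 + 0.010 = 0.099747.
u_2 = 0.099747 × 0.758 + 0.010 = 0.085608.

Unemployment rate after two months ≈ 8.56%.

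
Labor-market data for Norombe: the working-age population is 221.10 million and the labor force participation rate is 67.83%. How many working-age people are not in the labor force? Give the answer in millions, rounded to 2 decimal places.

About 71.13 million are not in the labor force.

Share not in the labor force = 1 − 0.6783 = 0.3217.
Not in labor force = 0.3217 × 221.10 ≈ 71.13 million.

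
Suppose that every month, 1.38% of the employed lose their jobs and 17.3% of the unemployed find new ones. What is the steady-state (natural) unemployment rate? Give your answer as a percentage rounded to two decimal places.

At steady state the flows balance: s·E = f·U, so U/(E+U) = s/(s+f).
u* = 1.38 / (1.38 + 17.3) = 1.38 / 18.68 = 7.39%.

Steady-state unemployment rate ≈ 7.39%.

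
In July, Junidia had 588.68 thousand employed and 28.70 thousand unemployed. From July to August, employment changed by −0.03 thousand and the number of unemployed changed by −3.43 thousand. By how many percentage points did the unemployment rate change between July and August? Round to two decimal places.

July: labor force = 588.68 + 28.70 = 617.38; u = 28.70/617.38 = 4.65%.
August: labor force = 588.65 + 25.27 = 613.92; u = 25.27/613.92 = 4.12%.
Change = 4.12% − 4.65% = −0.53 pp.

The unemployment rate changed by −0.53 percentage points.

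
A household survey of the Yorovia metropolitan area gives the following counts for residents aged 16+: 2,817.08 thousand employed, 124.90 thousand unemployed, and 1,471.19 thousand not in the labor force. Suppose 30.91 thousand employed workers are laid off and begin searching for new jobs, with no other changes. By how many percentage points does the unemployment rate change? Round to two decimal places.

The unemployment rate changes by +1.05 percentage points.

Initially, labor force = 2,817.08 + 124.90 = 2,941.98 thousand, so u = 124.90/2,941.98 = 4.25%.
After the change, employed falls and unemployed rises by 30.91; labor force unchanged → E = 2,786.17, U = 155.81, labor force = 2,941.98 thousand.
New unemployment rate = 155.81 / 2,941.98 = 5.30%.
Change = 5.30% − 4.25% = +1.05 percentage points.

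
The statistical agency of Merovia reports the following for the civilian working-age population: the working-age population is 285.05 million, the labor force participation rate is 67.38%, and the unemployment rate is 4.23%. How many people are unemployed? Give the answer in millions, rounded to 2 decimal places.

Labor force = 0.6738 × 285.05 = 192.07 million.
Unemployed = 0.0423 × 192.07 ≈ 8.12 million.

About 8.12 million are unemployed.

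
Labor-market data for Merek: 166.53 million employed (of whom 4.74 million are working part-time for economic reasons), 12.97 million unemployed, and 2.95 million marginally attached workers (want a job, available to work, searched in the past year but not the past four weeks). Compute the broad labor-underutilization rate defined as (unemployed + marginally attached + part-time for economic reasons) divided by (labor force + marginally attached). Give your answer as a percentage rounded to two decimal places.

Labor force = 166.53 + 12.97 = 179.50 million.
Numerator = 12.97 + 2.95 + 4.74 = 20.66 million.
Denominator = 179.50 + 2.95 = 182.45 million.
Broad rate = 20.66 / 182.45 = 11.32%.

Broad underutilization rate ≈ 11.32%.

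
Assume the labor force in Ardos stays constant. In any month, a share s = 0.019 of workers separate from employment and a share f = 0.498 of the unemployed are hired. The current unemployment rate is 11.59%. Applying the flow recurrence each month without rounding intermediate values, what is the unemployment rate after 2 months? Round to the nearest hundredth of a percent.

Unemployment rate after two months ≈ 5.52%.

With a fixed labor force, u_{t+1} = u_t + s·(1−u_t) − f·u_t = u_t·(1−s−f) + s.
Here 1−s−f = 0.483 and s = 0.019.
u_1 = 0.115900 × 0.483 + 0.019 = 0.074980.
u_2 = 0.074980 × 0.483 + 0.019 = 0.055215.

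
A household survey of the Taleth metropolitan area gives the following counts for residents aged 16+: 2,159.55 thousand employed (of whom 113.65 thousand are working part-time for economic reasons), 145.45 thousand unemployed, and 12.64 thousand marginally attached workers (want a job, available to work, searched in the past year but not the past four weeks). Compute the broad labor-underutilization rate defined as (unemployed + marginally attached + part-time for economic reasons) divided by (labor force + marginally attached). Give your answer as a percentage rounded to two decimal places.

Broad underutilization rate ≈ 11.72%.

Labor force = 2,159.55 + 145.45 = 2,305.00 thousand.
Numerator = 145.45 + 12.64 + 113.65 = 271.74 thousand.
Denominator = 2,305.00 + 12.64 = 2,317.64 thousand.
Broad rate = 271.74 / 2,317.64 = 11.72%.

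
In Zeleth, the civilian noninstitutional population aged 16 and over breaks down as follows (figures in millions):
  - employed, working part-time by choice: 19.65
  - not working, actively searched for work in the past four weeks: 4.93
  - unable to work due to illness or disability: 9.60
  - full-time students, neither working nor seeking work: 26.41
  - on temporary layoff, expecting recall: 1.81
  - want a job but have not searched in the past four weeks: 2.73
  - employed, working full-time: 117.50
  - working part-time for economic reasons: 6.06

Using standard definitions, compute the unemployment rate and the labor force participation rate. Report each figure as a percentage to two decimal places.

Employed = 19.65 + 117.50 + 6.06 = 143.21 million (anyone who worked, including part-time for economic reasons, counts as employed).
Unemployed = 4.93 + 1.81 = 6.74 million (jobless and actively searching, or on temporary layoff).
Labor force = 143.21 + 6.74 = 149.95 million.
Not in labor force = 9.60 + 26.41 + 2.73 = 38.74 million (those not working and not actively searching are outside the labor force — including those who want a job but have given up searching).
Civilian working-age population = 149.95 + 38.74 = 188.69 million.
Unemployment rate = 6.74 / 149.95 = 4.49%.
Labor force participation rate = 149.95 / 188.69 = 79.47%.

Unemployment rate ≈ 4.49%; labor force participation rate ≈ 79.47%.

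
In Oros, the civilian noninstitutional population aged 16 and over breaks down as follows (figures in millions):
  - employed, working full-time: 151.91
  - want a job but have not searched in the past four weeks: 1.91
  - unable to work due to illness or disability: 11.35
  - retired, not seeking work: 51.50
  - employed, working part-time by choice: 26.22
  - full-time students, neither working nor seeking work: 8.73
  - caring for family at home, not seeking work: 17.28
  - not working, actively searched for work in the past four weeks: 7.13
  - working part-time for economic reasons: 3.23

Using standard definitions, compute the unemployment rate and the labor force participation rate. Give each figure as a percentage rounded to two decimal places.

Unemployment rate ≈ 3.78%; labor force participation rate ≈ 67.50%.

Employed = 151.91 + 26.22 + 3.23 = 181.36 million (anyone who worked, including part-time for economic reasons, counts as employed).
Unemployed = 7.13 million.
Labor force = 181.36 + 7.13 = 188.49 million.
Not in labor force = 1.91 + 11.35 + 51.50 + 8.73 + 17.28 = 90.77 million (those not working and not actively searching are outside the labor force — including those who want a job but have given up searching).
Civilian working-age population = 188.49 + 90.77 = 279.26 million.
Unemployment rate = 7.13 / 188.49 = 3.78%.
Labor force participation rate = 188.49 / 279.26 = 67.50%.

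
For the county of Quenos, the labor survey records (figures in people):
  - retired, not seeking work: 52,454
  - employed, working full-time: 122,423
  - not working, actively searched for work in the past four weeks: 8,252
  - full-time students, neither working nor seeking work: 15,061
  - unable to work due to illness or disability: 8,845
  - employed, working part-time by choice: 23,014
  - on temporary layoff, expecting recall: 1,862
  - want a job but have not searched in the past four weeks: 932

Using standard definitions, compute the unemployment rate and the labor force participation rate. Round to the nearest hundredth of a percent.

Employed = 122,423 + 23,014 = 145,437.
Unemployed = 8,252 + 1,862 = 10,114 (jobless and actively searching, or on temporary layoff).
Labor force = 145,437 + 10,114 = 155,551.
Not in labor force = 52,454 + 15,061 + 8,845 + 932 = 77,292 (those not working and not actively searching are outside the labor force — including those who want a job but have given up searching).
Civilian working-age population = 155,551 + 77,292 = 232,843.
Unemployment rate = 10,114 / 155,551 = 6.50%.
Labor force participation rate = 155,551 / 232,843 = 66.81%.

Unemployment rate ≈ 6.50%; labor force participation rate ≈ 66.81%.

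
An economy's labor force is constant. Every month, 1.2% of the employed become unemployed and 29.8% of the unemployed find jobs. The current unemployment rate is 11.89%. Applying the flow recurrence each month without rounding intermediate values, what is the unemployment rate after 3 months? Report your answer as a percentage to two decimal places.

With a fixed labor force, u_{t+1} = u_t + s·(1−u_t) − f·u_t = u_t·(1−s−f) + s.
Here 1−s−f = 0.690 and s = 0.012.
u_1 = 0.118900 × 0.690 + 0.012 = 0.094041.
u_2 = 0.094041 × 0.690 + 0.012 = 0.076888.
u_3 = 0.076888 × 0.690 + 0.012 = 0.065053.

Unemployment rate after three months ≈ 6.51%.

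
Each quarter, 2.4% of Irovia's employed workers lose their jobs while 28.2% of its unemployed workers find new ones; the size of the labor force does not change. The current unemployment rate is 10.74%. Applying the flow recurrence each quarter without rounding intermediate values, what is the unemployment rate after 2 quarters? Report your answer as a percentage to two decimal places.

Unemployment rate after two quarters ≈ 9.24%.

With a fixed labor force, u_{t+1} = u_t + s·(1−u_t) − f·u_t = u_t·(1−s−f) + s.
Here 1−s−f = 0.694 and s = 0.024.
u_1 = 0.107400 × 0.694 + 0.024 = 0.098536.
u_2 = 0.098536 × 0.694 + 0.024 = 0.092384.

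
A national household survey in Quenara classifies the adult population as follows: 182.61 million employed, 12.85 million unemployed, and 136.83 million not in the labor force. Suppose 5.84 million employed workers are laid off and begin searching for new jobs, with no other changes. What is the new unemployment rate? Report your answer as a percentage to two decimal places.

Initially, labor force = 182.61 + 12.85 = 195.46 million, so u = 12.85/195.46 = 6.57%.
After the change, employed falls and unemployed rises by 5.84; labor force unchanged → E = 176.77, U = 18.69, labor force = 195.46 million.
New unemployment rate = 18.69 / 195.46 = 9.56%.

New unemployment rate ≈ 9.56%.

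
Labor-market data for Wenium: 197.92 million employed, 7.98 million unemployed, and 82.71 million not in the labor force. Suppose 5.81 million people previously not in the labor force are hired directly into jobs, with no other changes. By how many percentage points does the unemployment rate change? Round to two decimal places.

The unemployment rate changes by −0.11 percentage points.

Initially, labor force = 197.92 + 7.98 = 205.90 million, so u = 7.98/205.90 = 3.88%.
After the change, employed and labor force both rise by 5.81; unemployed unchanged → E = 203.73, U = 7.98, labor force = 211.71 million.
New unemployment rate = 7.98 / 211.71 = 3.77%.
Change = 3.77% − 3.88% = −0.11 percentage points.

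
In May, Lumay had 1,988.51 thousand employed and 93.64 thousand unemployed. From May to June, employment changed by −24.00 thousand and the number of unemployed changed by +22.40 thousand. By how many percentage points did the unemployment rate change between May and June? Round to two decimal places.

The unemployment rate changed by +1.08 percentage points.

May: labor force = 1,988.51 + 93.64 = 2,082.15; u = 93.64/2,082.15 = 4.50%.
June: labor force = 1,964.51 + 116.04 = 2,080.55; u = 116.04/2,080.55 = 5.58%.
Change = 5.58% − 4.50% = +1.08 pp.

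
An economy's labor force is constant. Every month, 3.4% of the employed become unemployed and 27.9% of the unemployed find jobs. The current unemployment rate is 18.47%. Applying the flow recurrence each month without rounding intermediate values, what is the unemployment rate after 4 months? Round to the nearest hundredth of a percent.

With a fixed labor force, u_{t+1} = u_t + s·(1−u_t) − f·u_t = u_t·(1−s−f) + s.
Here 1−s−f = 0.687 and s = 0.034.
u_1 = 0.184700 × 0.687 + 0.034 = 0.160889.
u_2 = 0.160889 × 0.687 + 0.034 = 0.144531.
u_3 = 0.144531 × 0.687 + 0.034 = 0.133293.
u_4 = 0.133293 × 0.687 + 0.034 = 0.125572.

Unemployment rate after four months ≈ 12.56%.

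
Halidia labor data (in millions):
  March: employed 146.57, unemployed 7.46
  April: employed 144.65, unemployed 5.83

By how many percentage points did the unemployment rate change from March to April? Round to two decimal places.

The unemployment rate changed by −0.97 percentage points.

March: labor force = 146.57 + 7.46 = 154.03; u = 7.46/154.03 = 4.84%.
April: labor force = 144.65 + 5.83 = 150.48; u = 5.83/150.48 = 3.87%.
Change = 3.87% − 4.84% = −0.97 pp.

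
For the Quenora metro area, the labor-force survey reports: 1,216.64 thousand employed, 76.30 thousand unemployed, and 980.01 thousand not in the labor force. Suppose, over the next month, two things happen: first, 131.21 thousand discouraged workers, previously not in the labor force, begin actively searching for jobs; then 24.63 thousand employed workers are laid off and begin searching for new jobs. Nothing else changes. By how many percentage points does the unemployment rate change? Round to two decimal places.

The unemployment rate changes by +10.40 percentage points.

Initially, labor force = 1,216.64 + 76.30 = 1,292.94 thousand, so u = 76.30/1,292.94 = 5.90%.
After the first change, unemployed and labor force both rise by 131.21 → E = 1,216.64, U = 207.51, labor force = 1,424.15 thousand.
After the second change, employed falls and unemployed rises by 24.63; labor force unchanged → E = 1,192.01, U = 232.14, labor force = 1,424.15 thousand.
New unemployment rate = 232.14 / 1,424.15 = 16.30%.
Change = 16.30% − 5.90% = +10.40 percentage points.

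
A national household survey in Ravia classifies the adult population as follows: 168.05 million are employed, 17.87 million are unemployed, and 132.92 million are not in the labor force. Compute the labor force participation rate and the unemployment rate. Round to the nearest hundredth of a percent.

Labor force = employed + unemployed = 168.05 + 17.87 = 185.92 million.
Working-age population = 185.92 + 132.92 = 318.84 million.
Unemployment rate = 17.87 / 185.92 = 9.61%.
Labor force participation rate = 185.92 / 318.84 = 58.31%.

Labor force participation rate ≈ 58.31%; unemployment rate ≈ 9.61%.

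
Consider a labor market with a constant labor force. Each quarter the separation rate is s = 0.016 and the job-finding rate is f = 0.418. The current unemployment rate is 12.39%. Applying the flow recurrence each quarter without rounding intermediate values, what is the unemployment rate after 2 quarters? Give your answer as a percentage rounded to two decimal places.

With a fixed labor force, u_{t+1} = u_t + s·(1−u_t) − f·u_t = u_t·(1−s−f) + s.
Here 1−s−f = 0.566 and s = 0.016.
u_1 = 0.123900 × 0.566 + 0.016 = 0.086127.
u_2 = 0.086127 × 0.566 + 0.016 = 0.064748.

Unemployment rate after two quarters ≈ 6.47%.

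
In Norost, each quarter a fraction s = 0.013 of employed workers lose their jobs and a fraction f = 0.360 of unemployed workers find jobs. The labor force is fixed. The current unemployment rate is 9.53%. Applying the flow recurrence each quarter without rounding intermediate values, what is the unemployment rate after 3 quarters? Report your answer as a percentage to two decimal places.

With a fixed labor force, u_{t+1} = u_t + s·(1−u_t) − f·u_t = u_t·(1−s−f) + s.
Here 1−s−f = 0.627 and s = 0.013.
u_1 = 0.095300 × 0.627 + 0.013 = 0.072753.
u_2 = 0.072753 × 0.627 + 0.013 = 0.058616.
u_3 = 0.058616 × 0.627 + 0.013 = 0.049752.

Unemployment rate after three quarters ≈ 4.98%.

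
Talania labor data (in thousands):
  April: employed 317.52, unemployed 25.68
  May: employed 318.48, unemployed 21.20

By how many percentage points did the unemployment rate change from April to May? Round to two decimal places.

April: labor force = 317.52 + 25.68 = 343.20; u = 25.68/343.20 = 7.48%.
May: labor force = 318.48 + 21.20 = 339.68; u = 21.20/339.68 = 6.24%.
Change = 6.24% − 7.48% = −1.24 pp.

The unemployment rate changed by −1.24 percentage points.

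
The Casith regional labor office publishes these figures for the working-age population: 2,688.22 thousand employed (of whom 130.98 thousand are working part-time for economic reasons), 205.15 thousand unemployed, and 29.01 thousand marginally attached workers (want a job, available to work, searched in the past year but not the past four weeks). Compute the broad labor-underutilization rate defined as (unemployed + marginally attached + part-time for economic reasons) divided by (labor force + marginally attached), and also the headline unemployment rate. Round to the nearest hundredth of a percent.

Labor force = 2,688.22 + 205.15 = 2,893.37 thousand.
Numerator = 205.15 + 29.01 + 130.98 = 365.14 thousand.
Denominator = 2,893.37 + 29.01 = 2,922.38 thousand.
Broad rate = 365.14 / 2,922.38 = 12.49%.
Headline unemployment rate = 205.15 / 2,893.37 = 7.09%.

Broad underutilization rate ≈ 12.49%; headline unemployment rate ≈ 7.09%.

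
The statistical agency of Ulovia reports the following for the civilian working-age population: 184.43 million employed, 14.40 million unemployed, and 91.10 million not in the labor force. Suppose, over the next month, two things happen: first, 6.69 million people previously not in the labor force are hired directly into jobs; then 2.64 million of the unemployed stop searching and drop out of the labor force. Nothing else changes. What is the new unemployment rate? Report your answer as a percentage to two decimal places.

New unemployment rate ≈ 5.80%.

Initially, labor force = 184.43 + 14.40 = 198.83 million, so u = 14.40/198.83 = 7.24%.
After the first change, employed and labor force both rise by 6.69; unemployed unchanged → E = 191.12, U = 14.40, labor force = 205.52 million.
After the second change, unemployed and labor force both fall by 2.64 → E = 191.12, U = 11.76, labor force = 202.88 million.
New unemployment rate = 11.76 / 202.88 = 5.80%.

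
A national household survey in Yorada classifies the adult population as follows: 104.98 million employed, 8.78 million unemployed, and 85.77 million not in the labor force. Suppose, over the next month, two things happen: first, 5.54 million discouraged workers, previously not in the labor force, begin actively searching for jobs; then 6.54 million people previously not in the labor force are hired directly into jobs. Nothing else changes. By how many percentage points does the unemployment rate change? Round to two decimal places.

The unemployment rate changes by +3.66 percentage points.

Initially, labor force = 104.98 + 8.78 = 113.76 million, so u = 8.78/113.76 = 7.72%.
After the first change, unemployed and labor force both rise by 5.54 → E = 104.98, U = 14.32, labor force = 119.30 million.
After the second change, employed and labor force both rise by 6.54; unemployed unchanged → E = 111.52, U = 14.32, labor force = 125.84 million.
New unemployment rate = 14.32 / 125.84 = 11.38%.
Change = 11.38% − 7.72% = +3.66 percentage points.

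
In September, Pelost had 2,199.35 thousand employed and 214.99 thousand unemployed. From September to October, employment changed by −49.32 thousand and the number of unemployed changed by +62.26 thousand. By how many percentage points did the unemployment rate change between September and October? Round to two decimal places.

September: labor force = 2,199.35 + 214.99 = 2,414.34; u = 214.99/2,414.34 = 8.90%.
October: labor force = 2,150.03 + 277.25 = 2,427.28; u = 277.25/2,427.28 = 11.42%.
Change = 11.42% − 8.90% = +2.52 pp.

The unemployment rate changed by +2.52 percentage points.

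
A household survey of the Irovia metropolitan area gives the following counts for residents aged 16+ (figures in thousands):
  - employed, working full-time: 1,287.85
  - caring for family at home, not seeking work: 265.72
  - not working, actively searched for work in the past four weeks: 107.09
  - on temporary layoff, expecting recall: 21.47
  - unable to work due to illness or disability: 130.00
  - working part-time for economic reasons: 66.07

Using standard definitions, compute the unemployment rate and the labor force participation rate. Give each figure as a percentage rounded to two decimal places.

Employed = 1,287.85 + 66.07 = 1,353.92 thousand (anyone who worked, including part-time for economic reasons, counts as employed).
Unemployed = 107.09 + 21.47 = 128.56 thousand (jobless and actively searching, or on temporary layoff).
Labor force = 1,353.92 + 128.56 = 1,482.48 thousand.
Not in labor force = 265.72 + 130.00 = 395.72 thousand (those not working and not actively searching are outside the labor force).
Civilian working-age population = 1,482.48 + 395.72 = 1,878.20 thousand.
Unemployment rate = 128.56 / 1,482.48 = 8.67%.
Labor force participation rate = 1,482.48 / 1,878.20 = 78.93%.

Unemployment rate ≈ 8.67%; labor force participation rate ≈ 78.93%.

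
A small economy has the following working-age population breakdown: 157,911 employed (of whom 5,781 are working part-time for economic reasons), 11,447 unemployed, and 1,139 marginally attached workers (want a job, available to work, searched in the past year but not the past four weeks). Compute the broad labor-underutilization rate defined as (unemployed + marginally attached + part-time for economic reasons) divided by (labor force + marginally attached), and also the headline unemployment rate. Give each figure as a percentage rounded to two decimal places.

Labor force = 157,911 + 11,447 = 169,358.
Numerator = 11,447 + 1,139 + 5,781 = 18,367.
Denominator = 169,358 + 1,139 = 170,497.
Broad rate = 18,367 / 170,497 = 10.77%.
Headline unemployment rate = 11,447 / 169,358 = 6.76%.

Broad underutilization rate ≈ 10.77%; headline unemployment rate ≈ 6.76%.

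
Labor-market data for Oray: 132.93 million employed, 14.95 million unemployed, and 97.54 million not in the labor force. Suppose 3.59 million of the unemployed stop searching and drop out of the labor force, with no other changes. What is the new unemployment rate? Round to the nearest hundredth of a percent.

New unemployment rate ≈ 7.87%.

Initially, labor force = 132.93 + 14.95 = 147.88 million, so u = 14.95/147.88 = 10.11%.
After the change, unemployed and labor force both fall by 3.59 → E = 132.93, U = 11.36, labor force = 144.29 million.
New unemployment rate = 11.36 / 144.29 = 7.87%.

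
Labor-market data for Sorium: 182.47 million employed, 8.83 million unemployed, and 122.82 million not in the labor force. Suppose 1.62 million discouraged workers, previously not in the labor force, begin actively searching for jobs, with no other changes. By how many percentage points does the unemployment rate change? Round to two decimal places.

Initially, labor force = 182.47 + 8.83 = 191.30 million, so u = 8.83/191.30 = 4.62%.
After the change, unemployed and labor force both rise by 1.62 → E = 182.47, U = 10.45, labor force = 192.92 million.
New unemployment rate = 10.45 / 192.92 = 5.42%.
Change = 5.42% − 4.62% = +0.80 percentage points.

The unemployment rate changes by +0.80 percentage points.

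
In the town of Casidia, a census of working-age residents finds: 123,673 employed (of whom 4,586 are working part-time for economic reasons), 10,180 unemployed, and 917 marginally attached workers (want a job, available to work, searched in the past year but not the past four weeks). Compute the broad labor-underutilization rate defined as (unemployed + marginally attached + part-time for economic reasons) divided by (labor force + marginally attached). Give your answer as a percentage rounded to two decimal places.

Labor force = 123,673 + 10,180 = 133,853.
Numerator = 10,180 + 917 + 4,586 = 15,683.
Denominator = 133,853 + 917 = 134,770.
Broad rate = 15,683 / 134,770 = 11.64%.

Broad underutilization rate ≈ 11.64%.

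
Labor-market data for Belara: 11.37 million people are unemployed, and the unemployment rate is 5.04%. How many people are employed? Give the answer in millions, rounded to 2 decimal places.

About 214.23 million are employed.

Labor force = U / u = 11.37 / 0.0504 ≈ 225.60 million.
Employed = labor force − unemployed = 225.60 − 11.37 = 214.23 million.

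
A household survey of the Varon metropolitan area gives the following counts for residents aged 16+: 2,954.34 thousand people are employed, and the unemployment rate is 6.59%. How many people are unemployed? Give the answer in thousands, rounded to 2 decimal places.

Let U be the number unemployed. The labor force is E + U, and U/(E+U) = 0.0659.
So U = 0.0659 × 2,954.34 / (1 − 0.0659) = 194.6910 / 0.9341 ≈ 208.43 thousand.

About 208.43 thousand are unemployed.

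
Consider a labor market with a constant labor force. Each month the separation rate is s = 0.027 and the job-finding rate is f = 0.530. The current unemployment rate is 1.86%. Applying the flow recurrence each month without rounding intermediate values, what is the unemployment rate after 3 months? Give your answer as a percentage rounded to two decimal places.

With a fixed labor force, u_{t+1} = u_t + s·(1−u_t) − f·u_t = u_t·(1−s−f) + s.
Here 1−s−f = 0.443 and s = 0.027.
u_1 = 0.018600 × 0.443 + 0.027 = 0.035240.
u_2 = 0.035240 × 0.443 + 0.027 = 0.042611.
u_3 = 0.042611 × 0.443 + 0.027 = 0.045877.

Unemployment rate after three months ≈ 4.59%.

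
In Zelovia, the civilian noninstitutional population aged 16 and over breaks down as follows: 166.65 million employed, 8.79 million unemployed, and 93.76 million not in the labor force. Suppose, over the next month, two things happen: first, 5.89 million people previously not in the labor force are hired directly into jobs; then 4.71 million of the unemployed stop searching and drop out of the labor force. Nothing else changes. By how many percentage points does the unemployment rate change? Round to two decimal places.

The unemployment rate changes by −2.70 percentage points.

Initially, labor force = 166.65 + 8.79 = 175.44 million, so u = 8.79/175.44 = 5.01%.
After the first change, employed and labor force both rise by 5.89; unemployed unchanged → E = 172.54, U = 8.79, labor force = 181.33 million.
After the second change, unemployed and labor force both fall by 4.71 → E = 172.54, U = 4.08, labor force = 176.62 million.
New unemployment rate = 4.08 / 176.62 = 2.31%.
Change = 2.31% − 5.01% = −2.70 percentage points.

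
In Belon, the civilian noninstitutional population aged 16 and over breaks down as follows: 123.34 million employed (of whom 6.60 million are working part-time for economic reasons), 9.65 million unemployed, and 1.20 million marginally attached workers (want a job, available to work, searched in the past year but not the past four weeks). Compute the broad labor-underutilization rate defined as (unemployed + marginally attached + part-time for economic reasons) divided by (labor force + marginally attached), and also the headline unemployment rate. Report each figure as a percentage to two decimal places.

Labor force = 123.34 + 9.65 = 132.99 million.
Numerator = 9.65 + 1.20 + 6.60 = 17.45 million.
Denominator = 132.99 + 1.20 = 134.19 million.
Broad rate = 17.45 / 134.19 = 13.00%.
Headline unemployment rate = 9.65 / 132.99 = 7.26%.

Broad underutilization rate ≈ 13.00%; headline unemployment rate ≈ 7.26%.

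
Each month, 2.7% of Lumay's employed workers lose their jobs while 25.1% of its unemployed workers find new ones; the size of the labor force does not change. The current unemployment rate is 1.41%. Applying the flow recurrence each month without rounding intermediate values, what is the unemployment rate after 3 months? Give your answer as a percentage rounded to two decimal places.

Unemployment rate after three months ≈ 6.59%.

With a fixed labor force, u_{t+1} = u_t + s·(1−u_t) − f·u_t = u_t·(1−s−f) + s.
Here 1−s−f = 0.722 and s = 0.027.
u_1 = 0.014100 × 0.722 + 0.027 = 0.037180.
u_2 = 0.037180 × 0.722 + 0.027 = 0.053844.
u_3 = 0.053844 × 0.722 + 0.027 = 0.065875.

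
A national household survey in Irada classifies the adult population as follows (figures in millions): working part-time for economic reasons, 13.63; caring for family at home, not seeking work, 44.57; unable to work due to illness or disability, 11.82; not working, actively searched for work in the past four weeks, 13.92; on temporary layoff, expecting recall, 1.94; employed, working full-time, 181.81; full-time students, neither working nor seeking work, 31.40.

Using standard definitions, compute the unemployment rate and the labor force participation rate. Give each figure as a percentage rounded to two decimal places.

Employed = 13.63 + 181.81 = 195.44 million (anyone who worked, including part-time for economic reasons, counts as employed).
Unemployed = 13.92 + 1.94 = 15.86 million (jobless and actively searching, or on temporary layoff).
Labor force = 195.44 + 15.86 = 211.30 million.
Not in labor force = 44.57 + 11.82 + 31.40 = 87.79 million (those not working and not actively searching are outside the labor force).
Civilian working-age population = 211.30 + 87.79 = 299.09 million.
Unemployment rate = 15.86 / 211.30 = 7.51%.
Labor force participation rate = 211.30 / 299.09 = 70.65%.

Unemployment rate ≈ 7.51%; labor force participation rate ≈ 70.65%.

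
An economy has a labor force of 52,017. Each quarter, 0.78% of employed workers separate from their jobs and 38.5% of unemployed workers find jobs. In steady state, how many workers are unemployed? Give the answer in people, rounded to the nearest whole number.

Steady-state unemployment rate u* = s/(s+f) = 0.78/(0.78+38.5) = 0.019857.
Unemployed = u* × labor force = 0.019857 × 52,017 ≈ 1,033.

About 1,033 are unemployed in steady state.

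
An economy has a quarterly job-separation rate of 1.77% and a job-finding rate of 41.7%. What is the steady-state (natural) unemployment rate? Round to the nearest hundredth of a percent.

Steady-state unemployment rate ≈ 4.07%.

At steady state the flows balance: s·E = f·U, so U/(E+U) = s/(s+f).
u* = 1.77 / (1.77 + 41.7) = 1.77 / 43.47 = 4.07%.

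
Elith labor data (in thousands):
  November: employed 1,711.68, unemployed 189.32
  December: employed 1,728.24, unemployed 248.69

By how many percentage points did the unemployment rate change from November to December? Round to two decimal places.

November: labor force = 1,711.68 + 189.32 = 1,901.00; u = 189.32/1,901.00 = 9.96%.
December: labor force = 1,728.24 + 248.69 = 1,976.93; u = 248.69/1,976.93 = 12.58%.
Change = 12.58% − 9.96% = +2.62 pp.

The unemployment rate changed by +2.62 percentage points.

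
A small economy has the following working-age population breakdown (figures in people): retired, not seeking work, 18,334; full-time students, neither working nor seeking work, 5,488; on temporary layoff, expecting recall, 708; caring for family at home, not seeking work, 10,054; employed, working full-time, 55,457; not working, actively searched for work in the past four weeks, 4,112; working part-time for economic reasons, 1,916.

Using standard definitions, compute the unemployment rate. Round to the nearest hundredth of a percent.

Unemployment rate ≈ 7.75%.

Employed = 55,457 + 1,916 = 57,373 (anyone who worked, including part-time for economic reasons, counts as employed).
Unemployed = 708 + 4,112 = 4,820 (jobless and actively searching, or on temporary layoff).
Labor force = 57,373 + 4,820 = 62,193.
Unemployment rate = 4,820 / 62,193 = 7.75%.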